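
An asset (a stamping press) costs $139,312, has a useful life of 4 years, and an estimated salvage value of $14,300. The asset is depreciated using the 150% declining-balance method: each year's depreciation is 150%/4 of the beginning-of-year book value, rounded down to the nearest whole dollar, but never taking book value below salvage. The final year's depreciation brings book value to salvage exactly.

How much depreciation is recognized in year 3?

Depreciable base = $139,312 − $14,300 = $125,012.
Year 1: ⌊$139,312 × 150%/4⌋ = $52,242. Book value $87,070.
Year 2: ⌊$87,070 × 150%/4⌋ = $32,651. Book value $54,419.
Year 3: ⌊$54,419 × 150%/4⌋ = $20,407. Book value $34,012.

$20,407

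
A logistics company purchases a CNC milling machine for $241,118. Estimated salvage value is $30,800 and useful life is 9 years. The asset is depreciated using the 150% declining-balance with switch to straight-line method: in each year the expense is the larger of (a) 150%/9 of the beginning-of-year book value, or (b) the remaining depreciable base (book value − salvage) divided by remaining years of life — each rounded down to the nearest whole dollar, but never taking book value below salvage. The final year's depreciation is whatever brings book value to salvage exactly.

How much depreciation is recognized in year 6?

Depreciable base = $241,118 − $30,800 = $210,318.
Year 1: DB = ⌊$241,118 × 150%/9⌋ = $40,186; SL = ⌊$210,318/9⌋ = $23,368 → take DB $40,186. Book value $200,932.
Year 2: DB = ⌊$200,932 × 150%/9⌋ = $33,488; SL = ⌊$170,132/8⌋ = $21,266 → take DB $33,488. Book value $167,444.
Year 3: DB = ⌊$167,444 × 150%/9⌋ = $27,907; SL = ⌊$136,644/7⌋ = $19,520 → take DB $27,907. Book value $139,537.
Year 4: DB = ⌊$139,537 × 150%/9⌋ = $23,256; SL = ⌊$108,737/6⌋ = $18,122 → take DB $23,256. Book value $116,281.
Year 5: DB = ⌊$116,281 × 150%/9⌋ = $19,380; SL = ⌊$85,481/5⌋ = $17,096 → take DB $19,380. Book value $96,901.
Year 6: DB = ⌊$96,901 × 150%/9⌋ = $16,150; SL = ⌊$66,101/4⌋ = $16,525 → take SL $16,525. Book value $80,376.

$16,525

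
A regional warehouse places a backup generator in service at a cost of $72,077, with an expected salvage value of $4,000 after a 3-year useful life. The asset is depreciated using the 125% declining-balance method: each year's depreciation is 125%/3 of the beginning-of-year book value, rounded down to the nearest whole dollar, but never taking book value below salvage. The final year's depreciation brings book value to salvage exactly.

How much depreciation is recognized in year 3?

$20,527

Depreciable base = $72,077 − $4,000 = $68,077.
Year 1: ⌊$72,077 × 125%/3⌋ = $30,032. Book value $42,045.
Year 2: ⌊$42,045 × 125%/3⌋ = $17,518. Book value $24,527.
Year 3 (final): $24,527 − $4,000 = $20,527. Book value $4,000.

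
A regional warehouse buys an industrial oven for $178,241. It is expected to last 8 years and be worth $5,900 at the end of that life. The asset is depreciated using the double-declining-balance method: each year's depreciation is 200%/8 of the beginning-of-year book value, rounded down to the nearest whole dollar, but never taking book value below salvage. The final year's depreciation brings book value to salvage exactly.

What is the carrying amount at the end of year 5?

Depreciable base = $178,241 − $5,900 = $172,341.
Year 1: ⌊$178,241 × 200%/8⌋ = $44,560. Book value $133,681.
Year 2: ⌊$133,681 × 200%/8⌋ = $33,420. Book value $100,261.
Year 3: ⌊$100,261 × 200%/8⌋ = $25,065. Book value $75,196.
Year 4: ⌊$75,196 × 200%/8⌋ = $18,799. Book value $56,397.
Year 5: ⌊$56,397 × 200%/8⌋ = $14,099. Book value $42,298.

$42,298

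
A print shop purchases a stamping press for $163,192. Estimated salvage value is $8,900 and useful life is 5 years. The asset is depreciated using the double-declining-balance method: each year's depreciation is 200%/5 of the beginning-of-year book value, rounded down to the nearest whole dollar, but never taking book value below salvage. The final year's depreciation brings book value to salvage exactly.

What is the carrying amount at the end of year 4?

$21,150

Depreciable base = $163,192 − $8,900 = $154,292.
Year 1: ⌊$163,192 × 200%/5⌋ = $65,276. Book value $97,916.
Year 2: ⌊$97,916 × 200%/5⌋ = $39,166. Book value $58,750.
Year 3: ⌊$58,750 × 200%/5⌋ = $23,500. Book value $35,250.
Year 4: ⌊$35,250 × 200%/5⌋ = $14,100. Book value $21,150.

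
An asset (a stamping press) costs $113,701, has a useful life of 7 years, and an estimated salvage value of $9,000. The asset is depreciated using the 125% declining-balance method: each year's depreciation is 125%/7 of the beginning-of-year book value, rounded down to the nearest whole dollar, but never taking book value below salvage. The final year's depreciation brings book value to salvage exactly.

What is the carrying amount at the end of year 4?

Depreciable base = $113,701 − $9,000 = $104,701.
Year 1: ⌊$113,701 × 125%/7⌋ = $20,303. Book value $93,398.
Year 2: ⌊$93,398 × 125%/7⌋ = $16,678. Book value $76,720.
Year 3: ⌊$76,720 × 125%/7⌋ = $13,700. Book value $63,020.
Year 4: ⌊$63,020 × 125%/7⌋ = $11,253. Book value $51,767.

$51,767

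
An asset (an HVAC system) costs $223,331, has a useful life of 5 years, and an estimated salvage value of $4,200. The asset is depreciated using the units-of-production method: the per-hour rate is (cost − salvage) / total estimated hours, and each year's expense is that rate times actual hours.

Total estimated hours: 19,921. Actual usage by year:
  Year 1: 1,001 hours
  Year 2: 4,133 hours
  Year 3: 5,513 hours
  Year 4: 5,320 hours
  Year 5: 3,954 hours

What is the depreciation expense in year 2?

$45,463

Depreciable base = $223,331 − $4,200 = $219,131.
Rate = $219,131 / 19,921 hours = $11 per hour.
Year 1: 1,001 × $11 = $11,011. Book value $212,320.
Year 2: 4,133 × $11 = $45,463. Book value $166,857.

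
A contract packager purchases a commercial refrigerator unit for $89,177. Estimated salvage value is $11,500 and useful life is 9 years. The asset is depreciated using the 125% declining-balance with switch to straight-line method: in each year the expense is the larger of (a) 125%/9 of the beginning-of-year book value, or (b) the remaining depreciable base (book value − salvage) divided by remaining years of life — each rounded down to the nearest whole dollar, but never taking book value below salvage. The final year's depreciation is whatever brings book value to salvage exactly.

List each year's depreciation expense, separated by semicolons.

Depreciable base = $89,177 − $11,500 = $77,677.
Year 1: DB = ⌊$89,177 × 125%/9⌋ = $12,385; SL = ⌊$77,677/9⌋ = $8,630 → take DB $12,385. Book value $76,792.
Year 2: DB = ⌊$76,792 × 125%/9⌋ = $10,665; SL = ⌊$65,292/8⌋ = $8,161 → take DB $10,665. Book value $66,127.
Year 3: DB = ⌊$66,127 × 125%/9⌋ = $9,184; SL = ⌊$54,627/7⌋ = $7,803 → take DB $9,184. Book value $56,943.
Year 4: DB = ⌊$56,943 × 125%/9⌋ = $7,908; SL = ⌊$45,443/6⌋ = $7,573 → take DB $7,908. Book value $49,035.
Year 5: DB = ⌊$49,035 × 125%/9⌋ = $6,810; SL = ⌊$37,535/5⌋ = $7,507 → take SL $7,507. Book value $41,528.
Year 6: DB = ⌊$41,528 × 125%/9⌋ = $5,767; SL = ⌊$30,028/4⌋ = $7,507 → take SL $7,507. Book value $34,021.
Year 7: DB = ⌊$34,021 × 125%/9⌋ = $4,725; SL = ⌊$22,521/3⌋ = $7,507 → take SL $7,507. Book value $26,514.
Year 8: DB = ⌊$26,514 × 125%/9⌋ = $3,682; SL = ⌊$15,014/2⌋ = $7,507 → take SL $7,507. Book value $19,007.
Year 9 (final): $19,007 − $11,500 = $7,507. Book value $11,500.

$12,385; $10,665; $9,184; $7,908; $7,507; $7,507; $7,507; $7,507; $7,507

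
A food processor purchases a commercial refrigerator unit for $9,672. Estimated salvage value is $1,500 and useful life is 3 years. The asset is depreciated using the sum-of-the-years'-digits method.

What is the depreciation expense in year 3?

Depreciable base = $9,672 − $1,500 = $8,172.
Sum of the years' digits = 3+2+1 = 6.
Year 1: $8,172 × 3/6 = $4,086. Book value $5,586.
Year 2: $8,172 × 2/6 = $2,724. Book value $2,862.
Year 3: $8,172 × 1/6 = $1,362. Book value $1,500.

$1,362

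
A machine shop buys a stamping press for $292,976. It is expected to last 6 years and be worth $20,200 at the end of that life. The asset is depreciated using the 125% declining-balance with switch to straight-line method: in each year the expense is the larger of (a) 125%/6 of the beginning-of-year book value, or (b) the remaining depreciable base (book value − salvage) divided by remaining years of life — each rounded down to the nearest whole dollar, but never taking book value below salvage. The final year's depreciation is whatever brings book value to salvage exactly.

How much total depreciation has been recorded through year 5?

Depreciable base = $292,976 − $20,200 = $272,776.
Year 1: DB = ⌊$292,976 × 125%/6⌋ = $61,036; SL = ⌊$272,776/6⌋ = $45,462 → take DB $61,036. Book value $231,940.
Year 2: DB = ⌊$231,940 × 125%/6⌋ = $48,320; SL = ⌊$211,740/5⌋ = $42,348 → take DB $48,320. Book value $183,620.
Year 3: DB = ⌊$183,620 × 125%/6⌋ = $38,254; SL = ⌊$163,420/4⌋ = $40,855 → take SL $40,855. Book value $142,765.
Year 4: DB = ⌊$142,765 × 125%/6⌋ = $29,742; SL = ⌊$122,565/3⌋ = $40,855 → take SL $40,855. Book value $101,910.
Year 5: DB = ⌊$101,910 × 125%/6⌋ = $21,231; SL = ⌊$81,710/2⌋ = $40,855 → take SL $40,855. Book value $61,055.
Accumulated through year 5 = $292,976 − $61,055 = $231,921.

$231,921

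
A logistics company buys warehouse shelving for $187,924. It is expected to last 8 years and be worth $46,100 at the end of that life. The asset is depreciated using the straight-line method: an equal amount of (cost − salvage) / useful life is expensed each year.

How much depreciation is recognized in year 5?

$17,728

Depreciable base = $187,924 − $46,100 = $141,824.
Annual expense = $141,824 / 8 = $17,728.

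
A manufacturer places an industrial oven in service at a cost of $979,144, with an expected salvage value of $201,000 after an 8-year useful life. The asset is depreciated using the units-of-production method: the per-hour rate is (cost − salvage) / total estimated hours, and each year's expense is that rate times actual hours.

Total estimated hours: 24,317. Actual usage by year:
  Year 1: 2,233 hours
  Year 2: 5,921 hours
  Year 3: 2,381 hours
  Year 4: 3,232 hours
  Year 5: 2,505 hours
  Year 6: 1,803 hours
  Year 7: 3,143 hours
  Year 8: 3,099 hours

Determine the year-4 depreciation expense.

$103,424

Depreciable base = $979,144 − $201,000 = $778,144.
Rate = $778,144 / 24,317 hours = $32 per hour.
Year 1: 2,233 × $32 = $71,456. Book value $907,688.
Year 2: 5,921 × $32 = $189,472. Book value $718,216.
Year 3: 2,381 × $32 = $76,192. Book value $642,024.
Year 4: 3,232 × $32 = $103,424. Book value $538,600.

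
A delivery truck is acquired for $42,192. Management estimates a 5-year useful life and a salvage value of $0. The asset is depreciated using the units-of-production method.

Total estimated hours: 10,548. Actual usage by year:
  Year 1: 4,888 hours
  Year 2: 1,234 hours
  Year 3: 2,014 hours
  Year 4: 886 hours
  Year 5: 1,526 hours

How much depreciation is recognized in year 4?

Depreciable base = $42,192 − $0 = $42,192.
Rate = $42,192 / 10,548 hours = $4 per hour.
Year 1: 4,888 × $4 = $19,552. Book value $22,640.
Year 2: 1,234 × $4 = $4,936. Book value $17,704.
Year 3: 2,014 × $4 = $8,056. Book value $9,648.
Year 4: 886 × $4 = $3,544. Book value $6,104.

$3,544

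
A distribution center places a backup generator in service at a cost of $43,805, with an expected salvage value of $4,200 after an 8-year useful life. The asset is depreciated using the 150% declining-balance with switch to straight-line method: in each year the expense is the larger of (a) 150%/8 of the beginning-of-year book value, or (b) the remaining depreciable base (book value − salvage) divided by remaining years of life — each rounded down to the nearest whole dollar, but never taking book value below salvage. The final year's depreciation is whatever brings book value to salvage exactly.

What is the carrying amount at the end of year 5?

$15,369

Depreciable base = $43,805 − $4,200 = $39,605.
Year 1: DB = ⌊$43,805 × 150%/8⌋ = $8,213; SL = ⌊$39,605/8⌋ = $4,950 → take DB $8,213. Book value $35,592.
Year 2: DB = ⌊$35,592 × 150%/8⌋ = $6,673; SL = ⌊$31,392/7⌋ = $4,484 → take DB $6,673. Book value $28,919.
Year 3: DB = ⌊$28,919 × 150%/8⌋ = $5,422; SL = ⌊$24,719/6⌋ = $4,119 → take DB $5,422. Book value $23,497.
Year 4: DB = ⌊$23,497 × 150%/8⌋ = $4,405; SL = ⌊$19,297/5⌋ = $3,859 → take DB $4,405. Book value $19,092.
Year 5: DB = ⌊$19,092 × 150%/8⌋ = $3,579; SL = ⌊$14,892/4⌋ = $3,723 → take SL $3,723. Book value $15,369.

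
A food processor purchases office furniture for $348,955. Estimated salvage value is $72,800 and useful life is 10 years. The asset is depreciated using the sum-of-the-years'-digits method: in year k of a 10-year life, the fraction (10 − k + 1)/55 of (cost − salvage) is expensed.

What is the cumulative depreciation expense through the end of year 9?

Depreciable base = $348,955 − $72,800 = $276,155.
Sum of the years' digits = 10+9+8+7+6+5+4+3+2+1 = 55.
Year 1: $276,155 × 10/55 = $50,210. Book value $298,745.
Year 2: $276,155 × 9/55 = $45,189. Book value $253,556.
Year 3: $276,155 × 8/55 = $40,168. Book value $213,388.
Year 4: $276,155 × 7/55 = $35,147. Book value $178,241.
Year 5: $276,155 × 6/55 = $30,126. Book value $148,115.
Year 6: $276,155 × 5/55 = $25,105. Book value $123,010.
Year 7: $276,155 × 4/55 = $20,084. Book value $102,926.
Year 8: $276,155 × 3/55 = $15,063. Book value $87,863.
Year 9: $276,155 × 2/55 = $10,042. Book value $77,821.
Accumulated through year 9 = $348,955 − $77,821 = $271,134.

$271,134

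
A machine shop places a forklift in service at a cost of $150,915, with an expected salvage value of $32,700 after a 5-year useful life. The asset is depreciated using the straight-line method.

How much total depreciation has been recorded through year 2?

$47,286

Depreciable base = $150,915 − $32,700 = $118,215.
Annual expense = $118,215 / 5 = $23,643.
End of year 1: book value $127,272.
End of year 2: book value $103,629.
Accumulated through year 2 = $150,915 − $103,629 = $47,286.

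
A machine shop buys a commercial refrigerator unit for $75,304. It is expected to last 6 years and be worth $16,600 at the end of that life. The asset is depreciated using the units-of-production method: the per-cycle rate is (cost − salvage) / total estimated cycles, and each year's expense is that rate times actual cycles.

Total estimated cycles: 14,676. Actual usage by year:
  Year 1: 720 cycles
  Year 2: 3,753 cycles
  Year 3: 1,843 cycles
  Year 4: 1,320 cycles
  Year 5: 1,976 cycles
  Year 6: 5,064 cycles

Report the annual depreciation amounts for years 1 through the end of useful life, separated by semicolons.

$2,880; $15,012; $7,372; $5,280; $7,904; $20,256

Depreciable base = $75,304 − $16,600 = $58,704.
Rate = $58,704 / 14,676 cycles = $4 per cycle.
Year 1: 720 × $4 = $2,880. Book value $72,424.
Year 2: 3,753 × $4 = $15,012. Book value $57,412.
Year 3: 1,843 × $4 = $7,372. Book value $50,040.
Year 4: 1,320 × $4 = $5,280. Book value $44,760.
Year 5: 1,976 × $4 = $7,904. Book value $36,856.
Year 6: 5,064 × $4 = $20,256. Book value $16,600.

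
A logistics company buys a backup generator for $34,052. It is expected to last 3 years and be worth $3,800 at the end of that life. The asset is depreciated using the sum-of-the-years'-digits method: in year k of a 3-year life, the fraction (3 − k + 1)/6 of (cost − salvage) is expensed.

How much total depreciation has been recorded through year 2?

$25,210

Depreciable base = $34,052 − $3,800 = $30,252.
Sum of the years' digits = 3+2+1 = 6.
Year 1: $30,252 × 3/6 = $15,126. Book value $18,926.
Year 2: $30,252 × 2/6 = $10,084. Book value $8,842.
Accumulated through year 2 = $34,052 − $8,842 = $25,210.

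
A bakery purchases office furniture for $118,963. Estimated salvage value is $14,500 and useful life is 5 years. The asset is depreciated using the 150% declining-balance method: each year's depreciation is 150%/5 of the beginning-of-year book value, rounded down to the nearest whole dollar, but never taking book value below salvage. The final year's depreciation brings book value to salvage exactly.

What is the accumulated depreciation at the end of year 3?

$78,157

Depreciable base = $118,963 − $14,500 = $104,463.
Year 1: ⌊$118,963 × 150%/5⌋ = $35,688. Book value $83,275.
Year 2: ⌊$83,275 × 150%/5⌋ = $24,982. Book value $58,293.
Year 3: ⌊$58,293 × 150%/5⌋ = $17,487. Book value $40,806.
Accumulated through year 3 = $118,963 − $40,806 = $78,157.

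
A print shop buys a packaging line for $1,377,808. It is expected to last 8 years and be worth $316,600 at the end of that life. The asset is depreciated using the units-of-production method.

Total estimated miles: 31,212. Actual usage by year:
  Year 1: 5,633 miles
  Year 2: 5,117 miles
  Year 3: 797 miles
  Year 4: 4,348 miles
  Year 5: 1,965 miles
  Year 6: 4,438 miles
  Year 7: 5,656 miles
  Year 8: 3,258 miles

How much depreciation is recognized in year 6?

Depreciable base = $1,377,808 − $316,600 = $1,061,208.
Rate = $1,061,208 / 31,212 miles = $34 per mile.
Year 1: 5,633 × $34 = $191,522. Book value $1,186,286.
Year 2: 5,117 × $34 = $173,978. Book value $1,012,308.
Year 3: 797 × $34 = $27,098. Book value $985,210.
Year 4: 4,348 × $34 = $147,832. Book value $837,378.
Year 5: 1,965 × $34 = $66,810. Book value $770,568.
Year 6: 4,438 × $34 = $150,892. Book value $619,676.

$150,892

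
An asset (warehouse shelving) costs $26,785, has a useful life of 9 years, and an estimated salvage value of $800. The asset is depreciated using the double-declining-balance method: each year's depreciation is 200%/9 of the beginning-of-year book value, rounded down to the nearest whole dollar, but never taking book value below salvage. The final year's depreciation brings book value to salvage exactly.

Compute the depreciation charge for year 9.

Depreciable base = $26,785 − $800 = $25,985.
Year 1: ⌊$26,785 × 200%/9⌋ = $5,952. Book value $20,833.
Year 2: ⌊$20,833 × 200%/9⌋ = $4,629. Book value $16,204.
Year 3: ⌊$16,204 × 200%/9⌋ = $3,600. Book value $12,604.
Year 4: ⌊$12,604 × 200%/9⌋ = $2,800. Book value $9,804.
Year 5: ⌊$9,804 × 200%/9⌋ = $2,178. Book value $7,626.
Year 6: ⌊$7,626 × 200%/9⌋ = $1,694. Book value $5,932.
Year 7: ⌊$5,932 × 200%/9⌋ = $1,318. Book value $4,614.
Year 8: ⌊$4,614 × 200%/9⌋ = $1,025. Book value $3,589.
Year 9 (final): $3,589 − $800 = $2,789. Book value $800.

$2,789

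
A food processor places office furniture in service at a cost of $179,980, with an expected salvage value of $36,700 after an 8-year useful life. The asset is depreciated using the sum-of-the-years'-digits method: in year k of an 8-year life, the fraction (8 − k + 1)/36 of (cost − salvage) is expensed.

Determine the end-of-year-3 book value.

Depreciable base = $179,980 − $36,700 = $143,280.
Sum of the years' digits = 8+7+6+5+4+3+2+1 = 36.
Year 1: $143,280 × 8/36 = $31,840. Book value $148,140.
Year 2: $143,280 × 7/36 = $27,860. Book value $120,280.
Year 3: $143,280 × 6/36 = $23,880. Book value $96,400.

$96,400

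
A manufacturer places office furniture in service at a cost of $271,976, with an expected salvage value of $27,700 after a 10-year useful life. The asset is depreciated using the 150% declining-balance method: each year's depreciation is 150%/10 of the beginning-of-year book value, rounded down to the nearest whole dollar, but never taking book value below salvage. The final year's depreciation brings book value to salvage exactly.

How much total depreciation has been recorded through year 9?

$208,979

Depreciable base = $271,976 − $27,700 = $244,276.
Year 1: ⌊$271,976 × 150%/10⌋ = $40,796. Book value $231,180.
Year 2: ⌊$231,180 × 150%/10⌋ = $34,677. Book value $196,503.
Year 3: ⌊$196,503 × 150%/10⌋ = $29,475. Book value $167,028.
Year 4: ⌊$167,028 × 150%/10⌋ = $25,054. Book value $141,974.
Year 5: ⌊$141,974 × 150%/10⌋ = $21,296. Book value $120,678.
Year 6: ⌊$120,678 × 150%/10⌋ = $18,101. Book value $102,577.
Year 7: ⌊$102,577 × 150%/10⌋ = $15,386. Book value $87,191.
Year 8: ⌊$87,191 × 150%/10⌋ = $13,078. Book value $74,113.
Year 9: ⌊$74,113 × 150%/10⌋ = $11,116. Book value $62,997.
Accumulated through year 9 = $271,976 − $62,997 = $208,979.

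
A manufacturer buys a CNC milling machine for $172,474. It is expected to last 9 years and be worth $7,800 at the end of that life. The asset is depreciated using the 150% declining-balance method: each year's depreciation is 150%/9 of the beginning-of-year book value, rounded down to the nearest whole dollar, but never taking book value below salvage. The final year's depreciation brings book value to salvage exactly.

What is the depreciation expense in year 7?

Depreciable base = $172,474 − $7,800 = $164,674.
Year 1: ⌊$172,474 × 150%/9⌋ = $28,745. Book value $143,729.
Year 2: ⌊$143,729 × 150%/9⌋ = $23,954. Book value $119,775.
Year 3: ⌊$119,775 × 150%/9⌋ = $19,962. Book value $99,813.
Year 4: ⌊$99,813 × 150%/9⌋ = $16,635. Book value $83,178.
Year 5: ⌊$83,178 × 150%/9⌋ = $13,863. Book value $69,315.
Year 6: ⌊$69,315 × 150%/9⌋ = $11,552. Book value $57,763.
Year 7: ⌊$57,763 × 150%/9⌋ = $9,627. Book value $48,136.

$9,627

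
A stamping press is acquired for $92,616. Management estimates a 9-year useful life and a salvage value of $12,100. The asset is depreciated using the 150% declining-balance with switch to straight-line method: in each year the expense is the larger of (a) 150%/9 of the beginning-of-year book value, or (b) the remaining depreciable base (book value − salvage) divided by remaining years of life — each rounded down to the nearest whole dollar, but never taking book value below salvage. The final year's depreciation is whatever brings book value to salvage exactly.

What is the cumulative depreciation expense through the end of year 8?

$74,235

Depreciable base = $92,616 − $12,100 = $80,516.
Year 1: DB = ⌊$92,616 × 150%/9⌋ = $15,436; SL = ⌊$80,516/9⌋ = $8,946 → take DB $15,436. Book value $77,180.
Year 2: DB = ⌊$77,180 × 150%/9⌋ = $12,863; SL = ⌊$65,080/8⌋ = $8,135 → take DB $12,863. Book value $64,317.
Year 3: DB = ⌊$64,317 × 150%/9⌋ = $10,719; SL = ⌊$52,217/7⌋ = $7,459 → take DB $10,719. Book value $53,598.
Year 4: DB = ⌊$53,598 × 150%/9⌋ = $8,933; SL = ⌊$41,498/6⌋ = $6,916 → take DB $8,933. Book value $44,665.
Year 5: DB = ⌊$44,665 × 150%/9⌋ = $7,444; SL = ⌊$32,565/5⌋ = $6,513 → take DB $7,444. Book value $37,221.
Year 6: DB = ⌊$37,221 × 150%/9⌋ = $6,203; SL = ⌊$25,121/4⌋ = $6,280 → take SL $6,280. Book value $30,941.
Year 7: DB = ⌊$30,941 × 150%/9⌋ = $5,156; SL = ⌊$18,841/3⌋ = $6,280 → take SL $6,280. Book value $24,661.
Year 8: DB = ⌊$24,661 × 150%/9⌋ = $4,110; SL = ⌊$12,561/2⌋ = $6,280 → take SL $6,280. Book value $18,381.
Accumulated through year 8 = $92,616 − $18,381 = $74,235.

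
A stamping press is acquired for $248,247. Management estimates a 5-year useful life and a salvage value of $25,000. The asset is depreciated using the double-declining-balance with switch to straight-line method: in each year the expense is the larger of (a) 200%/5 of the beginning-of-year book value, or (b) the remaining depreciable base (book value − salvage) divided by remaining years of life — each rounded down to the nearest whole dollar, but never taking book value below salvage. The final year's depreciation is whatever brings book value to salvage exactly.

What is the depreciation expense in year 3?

$35,748

Depreciable base = $248,247 − $25,000 = $223,247.
Year 1: DB = ⌊$248,247 × 200%/5⌋ = $99,298; SL = ⌊$223,247/5⌋ = $44,649 → take DB $99,298. Book value $148,949.
Year 2: DB = ⌊$148,949 × 200%/5⌋ = $59,579; SL = ⌊$123,949/4⌋ = $30,987 → take DB $59,579. Book value $89,370.
Year 3: DB = ⌊$89,370 × 200%/5⌋ = $35,748; SL = ⌊$64,370/3⌋ = $21,456 → take DB $35,748. Book value $53,622.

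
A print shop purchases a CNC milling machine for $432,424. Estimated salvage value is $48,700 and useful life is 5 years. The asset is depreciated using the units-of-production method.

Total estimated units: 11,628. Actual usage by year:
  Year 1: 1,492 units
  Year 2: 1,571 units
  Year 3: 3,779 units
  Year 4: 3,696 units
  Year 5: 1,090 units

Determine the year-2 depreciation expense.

Depreciable base = $432,424 − $48,700 = $383,724.
Rate = $383,724 / 11,628 units = $33 per unit.
Year 1: 1,492 × $33 = $49,236. Book value $383,188.
Year 2: 1,571 × $33 = $51,843. Book value $331,345.

$51,843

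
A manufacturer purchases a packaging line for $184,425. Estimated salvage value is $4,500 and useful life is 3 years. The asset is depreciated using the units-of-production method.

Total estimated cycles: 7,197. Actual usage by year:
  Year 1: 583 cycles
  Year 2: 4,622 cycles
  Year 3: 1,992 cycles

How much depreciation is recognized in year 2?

Depreciable base = $184,425 − $4,500 = $179,925.
Rate = $179,925 / 7,197 cycles = $25 per cycle.
Year 1: 583 × $25 = $14,575. Book value $169,850.
Year 2: 4,622 × $25 = $115,550. Book value $54,300.

$115,550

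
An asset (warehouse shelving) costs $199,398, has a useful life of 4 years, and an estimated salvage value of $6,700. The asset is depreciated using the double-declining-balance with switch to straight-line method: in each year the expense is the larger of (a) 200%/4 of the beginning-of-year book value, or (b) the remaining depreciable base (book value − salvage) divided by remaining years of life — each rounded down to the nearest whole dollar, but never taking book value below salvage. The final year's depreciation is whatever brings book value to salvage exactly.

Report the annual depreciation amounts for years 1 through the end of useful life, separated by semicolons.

Depreciable base = $199,398 − $6,700 = $192,698.
Year 1: DB = ⌊$199,398 × 200%/4⌋ = $99,699; SL = ⌊$192,698/4⌋ = $48,174 → take DB $99,699. Book value $99,699.
Year 2: DB = ⌊$99,699 × 200%/4⌋ = $49,849; SL = ⌊$92,999/3⌋ = $30,999 → take DB $49,849. Book value $49,850.
Year 3: DB = ⌊$49,850 × 200%/4⌋ = $24,925; SL = ⌊$43,150/2⌋ = $21,575 → take DB $24,925. Book value $24,925.
Year 4 (final): $24,925 − $6,700 = $18,225. Book value $6,700.

$99,699; $49,849; $24,925; $18,225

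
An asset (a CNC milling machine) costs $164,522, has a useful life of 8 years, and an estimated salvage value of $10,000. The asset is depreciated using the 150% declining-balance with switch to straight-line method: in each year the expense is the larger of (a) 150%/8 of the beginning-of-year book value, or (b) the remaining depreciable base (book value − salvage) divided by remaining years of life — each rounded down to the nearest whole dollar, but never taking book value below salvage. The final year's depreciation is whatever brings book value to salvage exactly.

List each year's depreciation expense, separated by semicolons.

$30,847; $25,064; $20,364; $16,546; $15,425; $15,425; $15,425; $15,426

Depreciable base = $164,522 − $10,000 = $154,522.
Year 1: DB = ⌊$164,522 × 150%/8⌋ = $30,847; SL = ⌊$154,522/8⌋ = $19,315 → take DB $30,847. Book value $133,675.
Year 2: DB = ⌊$133,675 × 150%/8⌋ = $25,064; SL = ⌊$123,675/7⌋ = $17,667 → take DB $25,064. Book value $108,611.
Year 3: DB = ⌊$108,611 × 150%/8⌋ = $20,364; SL = ⌊$98,611/6⌋ = $16,435 → take DB $20,364. Book value $88,247.
Year 4: DB = ⌊$88,247 × 150%/8⌋ = $16,546; SL = ⌊$78,247/5⌋ = $15,649 → take DB $16,546. Book value $71,701.
Year 5: DB = ⌊$71,701 × 150%/8⌋ = $13,443; SL = ⌊$61,701/4⌋ = $15,425 → take SL $15,425. Book value $56,276.
Year 6: DB = ⌊$56,276 × 150%/8⌋ = $10,551; SL = ⌊$46,276/3⌋ = $15,425 → take SL $15,425. Book value $40,851.
Year 7: DB = ⌊$40,851 × 150%/8⌋ = $7,659; SL = ⌊$30,851/2⌋ = $15,425 → take SL $15,425. Book value $25,426.
Year 8 (final): $25,426 − $10,000 = $15,426. Book value $10,000.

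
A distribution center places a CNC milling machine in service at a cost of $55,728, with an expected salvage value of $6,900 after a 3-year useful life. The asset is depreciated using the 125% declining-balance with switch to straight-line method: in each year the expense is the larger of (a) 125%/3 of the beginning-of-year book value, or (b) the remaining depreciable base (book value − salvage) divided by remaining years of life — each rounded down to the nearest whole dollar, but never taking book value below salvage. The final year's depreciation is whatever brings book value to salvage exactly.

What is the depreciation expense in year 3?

Depreciable base = $55,728 − $6,900 = $48,828.
Year 1: DB = ⌊$55,728 × 125%/3⌋ = $23,220; SL = ⌊$48,828/3⌋ = $16,276 → take DB $23,220. Book value $32,508.
Year 2: DB = ⌊$32,508 × 125%/3⌋ = $13,545; SL = ⌊$25,608/2⌋ = $12,804 → take DB $13,545. Book value $18,963.
Year 3 (final): $18,963 − $6,900 = $12,063. Book value $6,900.

$12,063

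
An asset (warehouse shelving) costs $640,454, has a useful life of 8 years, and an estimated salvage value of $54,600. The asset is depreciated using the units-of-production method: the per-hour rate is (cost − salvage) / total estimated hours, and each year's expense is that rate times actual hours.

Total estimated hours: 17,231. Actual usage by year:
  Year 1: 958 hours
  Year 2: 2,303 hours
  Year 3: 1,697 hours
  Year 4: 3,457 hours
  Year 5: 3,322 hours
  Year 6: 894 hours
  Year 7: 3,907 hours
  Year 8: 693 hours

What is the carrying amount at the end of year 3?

$471,882

Depreciable base = $640,454 − $54,600 = $585,854.
Rate = $585,854 / 17,231 hours = $34 per hour.
Year 1: 958 × $34 = $32,572. Book value $607,882.
Year 2: 2,303 × $34 = $78,302. Book value $529,580.
Year 3: 1,697 × $34 = $57,698. Book value $471,882.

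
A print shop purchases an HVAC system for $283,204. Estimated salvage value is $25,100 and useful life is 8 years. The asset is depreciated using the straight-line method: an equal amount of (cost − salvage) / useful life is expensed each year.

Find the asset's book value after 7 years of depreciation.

$57,363

Depreciable base = $283,204 − $25,100 = $258,104.
Annual expense = $258,104 / 8 = $32,263.
End of year 1: book value $250,941.
End of year 2: book value $218,678.
End of year 3: book value $186,415.
End of year 4: book value $154,152.
End of year 5: book value $121,889.
End of year 6: book value $89,626.
End of year 7: book value $57,363.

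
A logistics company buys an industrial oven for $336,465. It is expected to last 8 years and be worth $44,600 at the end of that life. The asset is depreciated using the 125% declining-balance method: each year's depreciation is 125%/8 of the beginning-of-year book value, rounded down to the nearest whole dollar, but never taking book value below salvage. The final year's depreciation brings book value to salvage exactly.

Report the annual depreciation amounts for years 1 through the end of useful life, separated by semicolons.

Depreciable base = $336,465 − $44,600 = $291,865.
Year 1: ⌊$336,465 × 125%/8⌋ = $52,572. Book value $283,893.
Year 2: ⌊$283,893 × 125%/8⌋ = $44,358. Book value $239,535.
Year 3: ⌊$239,535 × 125%/8⌋ = $37,427. Book value $202,108.
Year 4: ⌊$202,108 × 125%/8⌋ = $31,579. Book value $170,529.
Year 5: ⌊$170,529 × 125%/8⌋ = $26,645. Book value $143,884.
Year 6: ⌊$143,884 × 125%/8⌋ = $22,481. Book value $121,403.
Year 7: ⌊$121,403 × 125%/8⌋ = $18,969. Book value $102,434.
Year 8 (final): $102,434 − $44,600 = $57,834. Book value $44,600.

$52,572; $44,358; $37,427; $31,579; $26,645; $22,481; $18,969; $57,834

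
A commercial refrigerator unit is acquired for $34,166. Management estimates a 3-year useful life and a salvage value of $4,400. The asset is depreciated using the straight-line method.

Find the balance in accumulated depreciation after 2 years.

Depreciable base = $34,166 − $4,400 = $29,766.
Annual expense = $29,766 / 3 = $9,922.
End of year 1: book value $24,244.
End of year 2: book value $14,322.
Accumulated through year 2 = $34,166 − $14,322 = $19,844.

$19,844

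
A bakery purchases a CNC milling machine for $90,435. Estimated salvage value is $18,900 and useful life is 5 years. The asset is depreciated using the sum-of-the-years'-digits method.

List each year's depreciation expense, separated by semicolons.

$23,845; $19,076; $14,307; $9,538; $4,769

Depreciable base = $90,435 − $18,900 = $71,535.
Sum of the years' digits = 5+4+3+2+1 = 15.
Year 1: $71,535 × 5/15 = $23,845. Book value $66,590.
Year 2: $71,535 × 4/15 = $19,076. Book value $47,514.
Year 3: $71,535 × 3/15 = $14,307. Book value $33,207.
Year 4: $71,535 × 2/15 = $9,538. Book value $23,669.
Year 5: $71,535 × 1/15 = $4,769. Book value $18,900.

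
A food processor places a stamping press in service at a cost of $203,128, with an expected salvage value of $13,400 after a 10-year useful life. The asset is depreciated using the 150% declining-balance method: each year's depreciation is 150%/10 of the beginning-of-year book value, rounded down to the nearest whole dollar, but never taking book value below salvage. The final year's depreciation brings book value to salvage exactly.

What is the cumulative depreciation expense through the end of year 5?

Depreciable base = $203,128 − $13,400 = $189,728.
Year 1: ⌊$203,128 × 150%/10⌋ = $30,469. Book value $172,659.
Year 2: ⌊$172,659 × 150%/10⌋ = $25,898. Book value $146,761.
Year 3: ⌊$146,761 × 150%/10⌋ = $22,014. Book value $124,747.
Year 4: ⌊$124,747 × 150%/10⌋ = $18,712. Book value $106,035.
Year 5: ⌊$106,035 × 150%/10⌋ = $15,905. Book value $90,130.
Accumulated through year 5 = $203,128 − $90,130 = $112,998.

$112,998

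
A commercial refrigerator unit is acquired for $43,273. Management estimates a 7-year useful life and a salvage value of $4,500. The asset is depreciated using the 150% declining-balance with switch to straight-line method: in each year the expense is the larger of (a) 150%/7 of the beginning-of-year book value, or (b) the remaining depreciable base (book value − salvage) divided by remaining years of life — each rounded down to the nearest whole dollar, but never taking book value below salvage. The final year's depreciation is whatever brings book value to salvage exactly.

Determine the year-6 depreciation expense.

Depreciable base = $43,273 − $4,500 = $38,773.
Year 1: DB = ⌊$43,273 × 150%/7⌋ = $9,272; SL = ⌊$38,773/7⌋ = $5,539 → take DB $9,272. Book value $34,001.
Year 2: DB = ⌊$34,001 × 150%/7⌋ = $7,285; SL = ⌊$29,501/6⌋ = $4,916 → take DB $7,285. Book value $26,716.
Year 3: DB = ⌊$26,716 × 150%/7⌋ = $5,724; SL = ⌊$22,216/5⌋ = $4,443 → take DB $5,724. Book value $20,992.
Year 4: DB = ⌊$20,992 × 150%/7⌋ = $4,498; SL = ⌊$16,492/4⌋ = $4,123 → take DB $4,498. Book value $16,494.
Year 5: DB = ⌊$16,494 × 150%/7⌋ = $3,534; SL = ⌊$11,994/3⌋ = $3,998 → take SL $3,998. Book value $12,496.
Year 6: DB = ⌊$12,496 × 150%/7⌋ = $2,677; SL = ⌊$7,996/2⌋ = $3,998 → take SL $3,998. Book value $8,498.

$3,998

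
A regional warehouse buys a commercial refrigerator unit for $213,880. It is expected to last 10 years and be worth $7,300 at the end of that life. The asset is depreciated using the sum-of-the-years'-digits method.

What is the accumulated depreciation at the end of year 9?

Depreciable base = $213,880 − $7,300 = $206,580.
Sum of the years' digits = 10+9+8+7+6+5+4+3+2+1 = 55.
Year 1: $206,580 × 10/55 = $37,560. Book value $176,320.
Year 2: $206,580 × 9/55 = $33,804. Book value $142,516.
Year 3: $206,580 × 8/55 = $30,048. Book value $112,468.
Year 4: $206,580 × 7/55 = $26,292. Book value $86,176.
Year 5: $206,580 × 6/55 = $22,536. Book value $63,640.
Year 6: $206,580 × 5/55 = $18,780. Book value $44,860.
Year 7: $206,580 × 4/55 = $15,024. Book value $29,836.
Year 8: $206,580 × 3/55 = $11,268. Book value $18,568.
Year 9: $206,580 × 2/55 = $7,512. Book value $11,056.
Accumulated through year 9 = $213,880 − $11,056 = $202,824.

$202,824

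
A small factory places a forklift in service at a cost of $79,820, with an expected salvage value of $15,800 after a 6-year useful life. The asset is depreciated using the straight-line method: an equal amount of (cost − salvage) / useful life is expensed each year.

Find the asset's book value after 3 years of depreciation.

$47,810

Depreciable base = $79,820 − $15,800 = $64,020.
Annual expense = $64,020 / 6 = $10,670.
End of year 1: book value $69,150.
End of year 2: book value $58,480.
End of year 3: book value $47,810.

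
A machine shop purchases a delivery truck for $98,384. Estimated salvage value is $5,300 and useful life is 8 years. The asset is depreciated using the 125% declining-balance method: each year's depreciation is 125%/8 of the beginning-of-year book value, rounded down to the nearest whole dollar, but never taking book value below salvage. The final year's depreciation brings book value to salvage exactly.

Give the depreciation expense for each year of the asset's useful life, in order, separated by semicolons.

$15,372; $12,970; $10,944; $9,234; $7,791; $6,573; $5,546; $24,654

Depreciable base = $98,384 − $5,300 = $93,084.
Year 1: ⌊$98,384 × 125%/8⌋ = $15,372. Book value $83,012.
Year 2: ⌊$83,012 × 125%/8⌋ = $12,970. Book value $70,042.
Year 3: ⌊$70,042 × 125%/8⌋ = $10,944. Book value $59,098.
Year 4: ⌊$59,098 × 125%/8⌋ = $9,234. Book value $49,864.
Year 5: ⌊$49,864 × 125%/8⌋ = $7,791. Book value $42,073.
Year 6: ⌊$42,073 × 125%/8⌋ = $6,573. Book value $35,500.
Year 7: ⌊$35,500 × 125%/8⌋ = $5,546. Book value $29,954.
Year 8 (final): $29,954 − $5,300 = $24,654. Book value $5,300.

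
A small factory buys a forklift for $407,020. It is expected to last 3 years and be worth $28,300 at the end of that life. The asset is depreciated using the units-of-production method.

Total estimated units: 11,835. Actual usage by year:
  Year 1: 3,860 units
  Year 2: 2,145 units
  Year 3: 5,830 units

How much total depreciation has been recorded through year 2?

$192,160

Depreciable base = $407,020 − $28,300 = $378,720.
Rate = $378,720 / 11,835 units = $32 per unit.
Year 1: 3,860 × $32 = $123,520. Book value $283,500.
Year 2: 2,145 × $32 = $68,640. Book value $214,860.
Accumulated through year 2 = $407,020 − $214,860 = $192,160.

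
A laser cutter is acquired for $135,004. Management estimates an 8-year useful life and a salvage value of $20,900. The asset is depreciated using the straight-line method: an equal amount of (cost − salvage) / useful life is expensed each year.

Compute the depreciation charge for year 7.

$14,263

Depreciable base = $135,004 − $20,900 = $114,104.
Annual expense = $114,104 / 8 = $14,263.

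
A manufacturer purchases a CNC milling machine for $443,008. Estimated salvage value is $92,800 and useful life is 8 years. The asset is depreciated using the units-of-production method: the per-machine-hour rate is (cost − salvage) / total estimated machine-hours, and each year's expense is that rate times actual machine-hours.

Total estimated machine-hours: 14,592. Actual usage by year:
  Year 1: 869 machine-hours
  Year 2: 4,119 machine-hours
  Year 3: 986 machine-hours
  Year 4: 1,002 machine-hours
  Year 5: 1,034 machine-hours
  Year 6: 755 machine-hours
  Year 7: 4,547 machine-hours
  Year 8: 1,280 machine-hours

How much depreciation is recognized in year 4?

$24,048

Depreciable base = $443,008 − $92,800 = $350,208.
Rate = $350,208 / 14,592 machine-hours = $24 per machine-hour.
Year 1: 869 × $24 = $20,856. Book value $422,152.
Year 2: 4,119 × $24 = $98,856. Book value $323,296.
Year 3: 986 × $24 = $23,664. Book value $299,632.
Year 4: 1,002 × $24 = $24,048. Book value $275,584.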